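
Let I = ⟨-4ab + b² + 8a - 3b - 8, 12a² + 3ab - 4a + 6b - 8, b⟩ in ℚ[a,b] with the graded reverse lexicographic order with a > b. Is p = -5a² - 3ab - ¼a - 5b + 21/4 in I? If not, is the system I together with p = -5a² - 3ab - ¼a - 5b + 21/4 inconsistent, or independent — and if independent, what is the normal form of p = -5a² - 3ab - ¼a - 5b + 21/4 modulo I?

-5a² - 3ab - ¼a - 5b + 21/4 lies in I (it reduces to 0).

First compute the reduced Gröbner basis of I by Buchberger's algorithm.
f_1 = -4ab + b² + 8a - 3b - 8, LT = ab.
f_2 = 12a² + 3ab - 4a + 6b - 8, LT = a².
f_3 = b, LT = b.

S(f_1,f_2): lcm = a²b. S = -½ab² - 2a² + 13/12ab - ½b² + 2a + ⅔b.
  leading term ab²: subtract (⅛b)·f_1 from -½ab² - 2a² + 13/12ab - ½b² + 2a + ⅔b → -⅛b³ - 2a² + 1/12ab - ⅛b² + 2a + 5/3b
  leading term b³: subtract (-⅛b²)·f_3 from -⅛b³ - 2a² + 1/12ab - ⅛b² + 2a + 5/3b → -2a² + 1/12ab - ⅛b² + 2a + 5/3b
  leading term a²: subtract (-⅙)·f_2 from -2a² + 1/12ab - ⅛b² + 2a + 5/3b → 7/12ab - ⅛b² + 4/3a + 8/3b - 4/3
  leading term ab: subtract (-7/48)·f_1 from 7/12ab - ⅛b² + 4/3a + 8/3b - 4/3 → 1/48b² + 5/2a + 107/48b - 5/2
  leading term b²: subtract (1/48b)·f_3 from 1/48b² + 5/2a + 107/48b - 5/2 → 5/2a + 107/48b - 5/2
  leading term a: no divisor's leading term divides it; move 5/2a to the remainder.
  leading term b: subtract (107/48)·f_3 from 107/48b - 5/2 → -5/2
  leading term 1: no divisor's leading term divides it; move -5/2 to the remainder.
  remainder 5/2a - 5/2 ≠ 0; add h_4 = 5/2a - 5/2 to the basis.

S(f_1,f_3): lcm = ab. S = -¼b² - 2a + ¾b + 2.
  leading term b²: subtract (-¼b)·f_3 from -¼b² - 2a + ¾b + 2 → -2a + ¾b + 2
  leading term a: subtract (-⅘)·h_4 from -2a + ¾b + 2 → ¾b
  leading term b: subtract (¾)·f_3 from ¾b → 0
  remainder 0.

S(f_2,f_3): leading monomials are coprime, so the S-polynomial reduces to 0 (Buchberger's first criterion).
S(f_1,h_4): lcm = ab. S = -¼b² - 2a + 7/4b + 2.
  leading term b²: subtract (-¼b)·f_3 from -¼b² - 2a + 7/4b + 2 → -2a + 7/4b + 2
  leading term a: subtract (-⅘)·h_4 from -2a + 7/4b + 2 → 7/4b
  leading term b: subtract (7/4)·f_3 from 7/4b → 0
  remainder 0.

S(f_2,h_4): lcm = a². S = ¼ab + ⅔a + ½b - ⅔.
  leading term ab: subtract (-1/16)·f_1 from ¼ab + ⅔a + ½b - ⅔ → 1/16b² + 7/6a + 5/16b - 7/6
  leading term b²: subtract (1/16b)·f_3 from 1/16b² + 7/6a + 5/16b - 7/6 → 7/6a + 5/16b - 7/6
  leading term a: subtract (7/15)·h_4 from 7/6a + 5/16b - 7/6 → 5/16b
  leading term b: subtract (5/16)·f_3 from 5/16b → 0
  remainder 0.

S(f_3,h_4): leading monomials are coprime, so the S-polynomial reduces to 0 (Buchberger's first criterion).
Every S-polynomial of the final basis reduces to 0, so we have a Gröbner basis.
Inter-reduce: drop elements whose leading term is divisible by another's, tail-reduce, and make monic.
Reduced Gröbner basis: {a - 1, b}.
Label its elements g_1 = a - 1, g_2 = b.

Reduce p = -5a² - 3ab - ¼a - 5b + 21/4 modulo G:
  leading term a²: subtract (-5a)·g_1 from -5a² - 3ab - ¼a - 5b + 21/4 → -3ab - 21/4a - 5b + 21/4
  leading term ab: subtract (-3b)·g_1 from -3ab - 21/4a - 5b + 21/4 → -21/4a - 8b + 21/4
  leading term a: subtract (-21/4)·g_1 from -21/4a - 8b + 21/4 → -8b
  leading term b: subtract (-8)·g_2 from -8b → 0
  normal form = 0.
Since the normal form is 0, p ∈ I.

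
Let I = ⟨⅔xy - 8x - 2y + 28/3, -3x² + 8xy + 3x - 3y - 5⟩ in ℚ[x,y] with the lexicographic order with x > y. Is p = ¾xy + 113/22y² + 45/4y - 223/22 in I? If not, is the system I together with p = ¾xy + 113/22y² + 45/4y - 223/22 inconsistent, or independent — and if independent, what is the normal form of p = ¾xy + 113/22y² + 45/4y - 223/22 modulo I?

First compute the reduced Gröbner basis of I by Buchberger's algorithm.
f_1 = ⅔xy - 8x - 2y + 28/3, LT = xy.
f_2 = -3x² + 8xy + 3x - 3y - 5, LT = x².

S(f_1,f_2): lcm = x²y. S = -12x² + 8/3xy² - 2xy + 14x - y² - 5/3y.
  reduce S modulo (f_1, f_2):
  remainder -22x + 7y² - 33y + 48 ≠ 0; add h_3 = -22x + 7y² - 33y + 48 to the basis.

S(f_1,h_3): lcm = xy. S = -12x + 7/22y³ - 3/2y² - 9/11y + 14.
  reduce S modulo (f_1, f_2, h_3):
  remainder 7/22y³ - 117/22y² + 189/11y - 134/11 ≠ 0; add h_4 = 7/22y³ - 117/22y² + 189/11y - 134/11 to the basis.

The other S-polynomials (S(f_2,h_3), S(f_1,h_4), S(f_2,h_4), S(h_3,h_4)) all reduce to 0 modulo the current basis, so we have a Gröbner basis.
Inter-reduce: drop elements whose leading term is divisible by another's, tail-reduce, and make monic.
Reduced Gröbner basis: {x - 7/22y² + 3/2y - 24/11, y³ - 117/7y² + 54y - 268/7}.
Label its elements g_1 = x - 7/22y² + 3/2y - 24/11, g_2 = y³ - 117/7y² + 54y - 268/7.

Reduce p = ¾xy + 113/22y² + 45/4y - 223/22 modulo G:
  leading term xy: subtract (¾y)·g_1 from ¾xy + 113/22y² + 45/4y - 223/22 → 21/88y³ + 353/88y² + 567/44y - 223/22
  leading term y³: subtract (21/88)·g_2 from 21/88y³ + 353/88y² + 567/44y - 223/22 → 8y² - 1
  leading term y²: no divisor's leading term divides it; move 8y² to the remainder.
  leading term 1: no divisor's leading term divides it; move -1 to the remainder.
  normal form = 8y² - 1.
The normal form is nonzero, so p ∉ I. Since p minus its normal form lies in I, I + (p) = I + (r) where r = 8y² - 1; decide whether this ideal is the whole ring.
Run Buchberger on G together with r (pairs among the g_i already reduce to 0 since G is a Gröbner basis):
g_1 = x - 7/22y² + 3/2y - 24/11, LT = x.
g_2 = y³ - 117/7y² + 54y - 268/7, LT = y³.
r = 8y² - 1, LT = y².

S(g_2,r): lcm = y³. S = -117/7y² + 433/8y - 268/7.
  reduce S modulo (g_1, g_2, r):
  remainder 433/8y - 323/8 ≠ 0; add m_4 = 433/8y - 323/8 to the basis.

S(r,m_4): lcm = y². S = 323/433y - ⅛.
  reduce S modulo (g_1, g_2, r, m_4):
  remainder 647143/1499912 ≠ 0; add m_5 = 647143/1499912 to the basis.

The other S-polynomials (S(g_1,g_2), S(g_1,r), S(g_1,m_4), S(g_2,m_4), S(g_1,m_5), S(g_2,m_5), S(r,m_5), S(m_4,m_5)) all reduce to 0 modulo the current basis, so we have a Gröbner basis.
Inter-reduce: drop elements whose leading term is divisible by another's, tail-reduce, and make monic.
Reduced Gröbner basis: {1}.
The reduced Gröbner basis of I + (p) is {1}: the ideal is the whole ring, so the enlarged system has no common solution — adjoining p is inconsistent.

Adjoining ¾xy + 113/22y² + 45/4y - 223/22 makes the ideal the whole ring: the system is inconsistent.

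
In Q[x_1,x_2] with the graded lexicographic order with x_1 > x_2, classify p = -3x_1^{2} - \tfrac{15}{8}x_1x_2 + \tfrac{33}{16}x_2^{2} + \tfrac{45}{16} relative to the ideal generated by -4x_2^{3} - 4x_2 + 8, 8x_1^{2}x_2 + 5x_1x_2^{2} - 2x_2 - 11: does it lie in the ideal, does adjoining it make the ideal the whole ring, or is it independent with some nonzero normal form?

First compute the reduced Gröbner basis of I by Buchberger's algorithm.
f_1 = -4x_2^{3} - 4x_2 + 8, LT = x_2^{3}.
f_2 = 8x_1^{2}x_2 + 5x_1x_2^{2} - 2x_2 - 11, LT = x_1^{2}x_2.

S(f_1,f_2): lcm = x_1^{2}x_2^{3}. S = -\tfrac{5}{8}x_1x_2^{4} + x_1^{2}x_2 + \tfrac{1}{4}x_2^{3} - 2x_1^{2} + \tfrac{11}{8}x_2^{2}.
  leading term x_1x_2^{4}: subtract (\tfrac{5}{32}x_1x_2)·f_1 from -\tfrac{5}{8}x_1x_2^{4} + x_1^{2}x_2 + \tfrac{1}{4}x_2^{3} - 2x_1^{2} + \tfrac{11}{8}x_2^{2} → x_1^{2}x_2 + \tfrac{5}{8}x_1x_2^{2} + \tfrac{1}{4}x_2^{3} - 2x_1^{2} - \tfrac{5}{4}x_1x_2 + \tfrac{11}{8}x_2^{2}
  leading term x_1^{2}x_2: subtract (\tfrac{1}{8})·f_2 from x_1^{2}x_2 + \tfrac{5}{8}x_1x_2^{2} + \tfrac{1}{4}x_2^{3} - 2x_1^{2} - \tfrac{5}{4}x_1x_2 + \tfrac{11}{8}x_2^{2} → \tfrac{1}{4}x_2^{3} - 2x_1^{2} - \tfrac{5}{4}x_1x_2 + \tfrac{11}{8}x_2^{2} + \tfrac{1}{4}x_2 + \tfrac{11}{8}
  leading term x_2^{3}: subtract (-\tfrac{1}{16})·f_1 from \tfrac{1}{4}x_2^{3} - 2x_1^{2} - \tfrac{5}{4}x_1x_2 + \tfrac{11}{8}x_2^{2} + \tfrac{1}{4}x_2 + \tfrac{11}{8} → -2x_1^{2} - \tfrac{5}{4}x_1x_2 + \tfrac{11}{8}x_2^{2} + \tfrac{15}{8}
  leading term x_1^{2}: no divisor's leading term divides it; move -2x_1^{2} to the remainder.
  leading term x_1x_2: no divisor's leading term divides it; move -\tfrac{5}{4}x_1x_2 to the remainder.
  leading term x_2^{2}: no divisor's leading term divides it; move \tfrac{11}{8}x_2^{2} to the remainder.
  leading term 1: no divisor's leading term divides it; move \tfrac{15}{8} to the remainder.
  remainder -2x_1^{2} - \tfrac{5}{4}x_1x_2 + \tfrac{11}{8}x_2^{2} + \tfrac{15}{8} ≠ 0; add h_3 = -2x_1^{2} - \tfrac{5}{4}x_1x_2 + \tfrac{11}{8}x_2^{2} + \tfrac{15}{8} to the basis.

S(f_1,h_3): leading monomials are coprime, so the S-polynomial reduces to 0 (Buchberger's first criterion).
S(f_2,h_3): lcm = x_1^{2}x_2. S = \tfrac{11}{16}x_2^{3} + \tfrac{11}{16}x_2 - \tfrac{11}{8}.
  leading term x_2^{3}: subtract (-\tfrac{11}{64})·f_1 from \tfrac{11}{16}x_2^{3} + \tfrac{11}{16}x_2 - \tfrac{11}{8} → 0
  remainder 0.

Every S-polynomial of the final basis reduces to 0, so we have a Gröbner basis.
Inter-reduce: drop elements whose leading term is divisible by another's, tail-reduce, and make monic.
Reduced Gröbner basis: {x_2^{3} + x_2 - 2, x_1^{2} + \tfrac{5}{8}x_1x_2 - \tfrac{11}{16}x_2^{2} - \tfrac{15}{16}}.
Label its elements g_1 = x_2^{3} + x_2 - 2, g_2 = x_1^{2} + \tfrac{5}{8}x_1x_2 - \tfrac{11}{16}x_2^{2} - \tfrac{15}{16}.

Reduce p = -3x_1^{2} - \tfrac{15}{8}x_1x_2 + \tfrac{33}{16}x_2^{2} + \tfrac{45}{16} modulo G:
  leading term x_1^{2}: subtract (-3)·g_2 from -3x_1^{2} - \tfrac{15}{8}x_1x_2 + \tfrac{33}{16}x_2^{2} + \tfrac{45}{16} → 0
  normal form = 0.
Since the normal form is 0, p ∈ I.

Ideal membership is decidable via reduction modulo a Gröbner basis.

-3x_1^{2} - \tfrac{15}{8}x_1x_2 + \tfrac{33}{16}x_2^{2} + \tfrac{45}{16} lies in I (it reduces to 0).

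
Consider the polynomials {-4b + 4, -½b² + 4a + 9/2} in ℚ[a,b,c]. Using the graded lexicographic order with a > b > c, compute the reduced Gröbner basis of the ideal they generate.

G = {a + 1, b - 1}

This is the nonlinear analogue of row-reducing a linear system.

f_1 = -4b + 4, LT = b.
f_2 = -½b² + 4a + 9/2, LT = b².

S(f_1,f_2): lcm = b². S = 8a - b + 9.
  reduce S modulo (f_1, f_2):
  remainder 8a + 8 ≠ 0; add g_3 = 8a + 8 to the basis.

The other S-polynomials (S(f_1,g_3), S(f_2,g_3)) all reduce to 0 modulo the current basis, so we have a Gröbner basis.
Inter-reduce: drop elements whose leading term is divisible by another's, tail-reduce, and make monic.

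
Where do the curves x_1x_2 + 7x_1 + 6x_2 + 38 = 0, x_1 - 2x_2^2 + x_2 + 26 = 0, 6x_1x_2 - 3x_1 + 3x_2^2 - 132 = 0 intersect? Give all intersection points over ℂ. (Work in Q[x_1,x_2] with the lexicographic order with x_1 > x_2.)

{(-5, -3)}

Compute a lex Gröbner basis by Buchberger's algorithm.
f_1 = x_1x_2 + 7x_1 + 6x_2 + 38, LT = x_1x_2.
f_2 = x_1 - 2x_2^2 + x_2 + 26, LT = x_1.
f_3 = 6x_1x_2 - 3x_1 + 3x_2^2 - 132, LT = x_1x_2.

S(f_1,f_2): lcm = x_1x_2. S = 7x_1 + 2x_2^3 - x_2^2 - 20x_2 + 38.
  leading term x_1: subtract (7)·f_2 from 7x_1 + 2x_2^3 - x_2^2 - 20x_2 + 38 → 2x_2^3 + 13x_2^2 - 27x_2 - 144
  leading term x_2^3: no divisor's leading term divides it; move 2x_2^3 to the remainder.
  leading term x_2^2: no divisor's leading term divides it; move 13x_2^2 to the remainder.
  leading term x_2: no divisor's leading term divides it; move -27x_2 to the remainder.
  leading term 1: no divisor's leading term divides it; move -144 to the remainder.
  remainder 2x_2^3 + 13x_2^2 - 27x_2 - 144 ≠ 0; add h_4 = 2x_2^3 + 13x_2^2 - 27x_2 - 144 to the basis.

S(f_1,f_3): lcm = x_1x_2. S = 15/2x_1 - 1/2x_2^2 + 6x_2 + 60.
  leading term x_1: subtract (15/2)·f_2 from 15/2x_1 - 1/2x_2^2 + 6x_2 + 60 → 29/2x_2^2 - 3/2x_2 - 135
  leading term x_2^2: no divisor's leading term divides it; move 29/2x_2^2 to the remainder.
  leading term x_2: no divisor's leading term divides it; move -3/2x_2 to the remainder.
  leading term 1: no divisor's leading term divides it; move -135 to the remainder.
  remainder 29/2x_2^2 - 3/2x_2 - 135 ≠ 0; add h_5 = 29/2x_2^2 - 3/2x_2 - 135 to the basis.

S(f_3,h_4): lcm = x_1x_2^3. S = -7x_1x_2^2 + 27/2x_1x_2 + 72x_1 + 1/2x_2^4 - 22x_2^2.
  leading term x_1x_2^2: subtract (-7x_2)·f_1 from -7x_1x_2^2 + 27/2x_1x_2 + 72x_1 + 1/2x_2^4 - 22x_2^2 → 125/2x_1x_2 + 72x_1 + 1/2x_2^4 + 20x_2^2 + 266x_2
  leading term x_1x_2: subtract (125/2)·f_1 from 125/2x_1x_2 + 72x_1 + 1/2x_2^4 + 20x_2^2 + 266x_2 → -731/2x_1 + 1/2x_2^4 + 20x_2^2 - 109x_2 - 2375
  leading term x_1: subtract (-731/2)·f_2 from -731/2x_1 + 1/2x_2^4 + 20x_2^2 - 109x_2 - 2375 → 1/2x_2^4 - 711x_2^2 + 513/2x_2 + 7128
  leading term x_2^4: subtract (1/4x_2)·h_4 from 1/2x_2^4 - 711x_2^2 + 513/2x_2 + 7128 → -13/4x_2^3 - 2817/4x_2^2 + 585/2x_2 + 7128
  leading term x_2^3: subtract (-13/8)·h_4 from -13/4x_2^3 - 2817/4x_2^2 + 585/2x_2 + 7128 → -5465/8x_2^2 + 1989/8x_2 + 6894
  leading term x_2^2: subtract (-5465/116)·h_5 from -5465/8x_2^2 + 1989/8x_2 + 6894 → 20643/116x_2 + 61929/116
  leading term x_2: no divisor's leading term divides it; move 20643/116x_2 to the remainder.
  leading term 1: no divisor's leading term divides it; move 61929/116 to the remainder.
  remainder 20643/116x_2 + 61929/116 ≠ 0; add h_6 = 20643/116x_2 + 61929/116 to the basis.

The other S-polynomials (S(f_2,f_3), S(f_1,h_4), S(f_2,h_4), S(f_1,h_5), S(f_2,h_5), S(f_3,h_5), S(h_4,h_5), S(f_1,h_6), S(f_2,h_6), S(f_3,h_6), S(h_4,h_6), S(h_5,h_6)) all reduce to 0 modulo the current basis, so we have a Gröbner basis.
Inter-reduce: drop elements whose leading term is divisible by another's, tail-reduce, and make monic.
Reduced Gröbner basis: {x_1 + 5, x_2 + 3}.

Since the basis is lex-ordered, x_2 + 3 is univariate in x_2. Its roots are {-3}. Back-substituting each root into the other basis elements fixes the other coordinates.
  x_2 = -3: the earlier basis element becomes x_1 + 5 = 0, giving x_1 = -5 — point (-5, -3).
Substituting each solution back into the original system confirms all equations vanish.
This is the nonlinear analogue of row-reducing a linear system.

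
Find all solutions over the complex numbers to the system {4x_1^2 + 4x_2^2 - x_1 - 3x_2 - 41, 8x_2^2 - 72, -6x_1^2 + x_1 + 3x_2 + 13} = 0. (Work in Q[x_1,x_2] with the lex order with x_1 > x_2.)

{(2, 3)}

Compute a lex Gröbner basis by Buchberger's algorithm.
f_1 = 4x_1^2 - x_1 + 4x_2^2 - 3x_2 - 41, LT = x_1^2.
f_2 = 8x_2^2 - 72, LT = x_2^2.
f_3 = -6x_1^2 + x_1 + 3x_2 + 13, LT = x_1^2.

S(f_1,f_3): lcm = x_1^2. S = -1/12x_1 + x_2^2 - 1/4x_2 - 97/12.
  leading term x_1: no divisor's leading term divides it; move -1/12x_1 to the remainder.
  leading term x_2^2: subtract (1/8)·f_2 from x_2^2 - 1/4x_2 - 97/12 → -1/4x_2 + 11/12
  leading term x_2: no divisor's leading term divides it; move -1/4x_2 to the remainder.
  leading term 1: no divisor's leading term divides it; move 11/12 to the remainder.
  remainder -1/12x_1 - 1/4x_2 + 11/12 ≠ 0; add h_4 = -1/12x_1 - 1/4x_2 + 11/12 to the basis.

S(f_1,h_4): lcm = x_1^2. S = -3x_1x_2 + 43/4x_1 + x_2^2 - 3/4x_2 - 41/4.
  leading term x_1x_2: subtract (36x_2)·h_4 from -3x_1x_2 + 43/4x_1 + x_2^2 - 3/4x_2 - 41/4 → 43/4x_1 + 10x_2^2 - 135/4x_2 - 41/4
  leading term x_1: subtract (-129)·h_4 from 43/4x_1 + 10x_2^2 - 135/4x_2 - 41/4 → 10x_2^2 - 66x_2 + 108
  leading term x_2^2: subtract (5/4)·f_2 from 10x_2^2 - 66x_2 + 108 → -66x_2 + 198
  leading term x_2: no divisor's leading term divides it; move -66x_2 to the remainder.
  leading term 1: no divisor's leading term divides it; move 198 to the remainder.
  remainder -66x_2 + 198 ≠ 0; add h_5 = -66x_2 + 198 to the basis.

The other S-polynomials (S(f_1,f_2), S(f_2,f_3), S(f_2,h_4), S(f_3,h_4), S(f_1,h_5), S(f_2,h_5), S(f_3,h_5), S(h_4,h_5)) all reduce to 0 modulo the current basis, so we have a Gröbner basis.
Inter-reduce: drop elements whose leading term is divisible by another's, tail-reduce, and make monic.
Reduced Gröbner basis: {x_1 - 2, x_2 - 3}.

A lex Gröbner basis eliminates variables successively. Here x_2 - 3 depends only on x_2, with roots {3}; lifting each root through the earlier basis elements recovers the full solutions.
  x_2 = 3: the earlier basis element becomes x_1 - 2 = 0, giving x_1 = 2 — point (2, 3).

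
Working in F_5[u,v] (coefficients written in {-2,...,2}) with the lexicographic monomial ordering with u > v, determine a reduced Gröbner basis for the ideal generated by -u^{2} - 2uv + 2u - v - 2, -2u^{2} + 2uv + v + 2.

f_1 = -u^{2} - 2uv + 2u - v - 2, LT = u^{2}.
f_2 = -2u^{2} + 2uv + v + 2, LT = u^{2}.

S(f_1,f_2): lcm = u^{2}. S = -2uv - 2u - v - 2.
  reduce S modulo (f_1, f_2):
  remainder -2uv - 2u - v - 2 ≠ 0; add g_3 = -2uv - 2u - v - 2 to the basis.

S(f_1,g_3): lcm = u^{2}v. S = -u^{2} + 2uv^{2} - u + v^{2} + 2v.
  reduce S modulo (f_1, f_2, g_3):
  remainder 2u + v + 2 ≠ 0; add g_4 = 2u + v + 2 to the basis.

S(g_3,g_4): lcm = uv. S = u + 2v^{2} + 2v + 1.
  reduce S modulo (f_1, f_2, g_3, g_4):
  remainder 2v^{2} - v ≠ 0; add g_5 = 2v^{2} - v to the basis.

The other S-polynomials (S(f_2,g_3), S(f_1,g_4), S(f_2,g_4), S(f_1,g_5), S(f_2,g_5), S(g_3,g_5), S(g_4,g_5)) all reduce to 0 modulo the current basis, so we have a Gröbner basis.
Inter-reduce: drop elements whose leading term is divisible by another's, tail-reduce, and make monic.

G = {u - 2v + 1, v^{2} + 2v}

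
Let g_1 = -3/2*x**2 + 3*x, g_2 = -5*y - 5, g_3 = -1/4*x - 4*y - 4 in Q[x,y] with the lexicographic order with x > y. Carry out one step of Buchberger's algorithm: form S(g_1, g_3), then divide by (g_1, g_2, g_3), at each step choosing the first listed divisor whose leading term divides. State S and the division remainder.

S(g_1, g_3) = -16*x*y - 18*x; remainder on division = 0.

lcm(LM(g_1), LM(g_3)) = x**2.
S = (lcm/LT(g_1))·g_1 − (lcm/LT(g_3))·g_3 = -16*x*y - 18*x.
Reduce S modulo (g_1, g_2, g_3) in that order:
  leading term x*y: subtract (16/5*x)·g_2 from -16*x*y - 18*x → -2*x
  leading term x: subtract (8)·g_3 from -2*x → 32*y + 32
  leading term y: subtract (-32/5)·g_2 from 32*y + 32 → 0
The remainder is 0, so this S-polynomial contributes no new basis element.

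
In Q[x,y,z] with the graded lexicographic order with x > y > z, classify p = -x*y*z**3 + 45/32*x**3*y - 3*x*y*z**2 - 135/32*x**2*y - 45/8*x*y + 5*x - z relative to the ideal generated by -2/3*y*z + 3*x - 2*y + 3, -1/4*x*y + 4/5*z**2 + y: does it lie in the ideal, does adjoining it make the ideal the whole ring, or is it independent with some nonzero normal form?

First compute the reduced Gröbner basis of I by Buchberger's algorithm.
f_1 = -2/3*y*z + 3*x - 2*y + 3, LT = y*z.
f_2 = -1/4*x*y + 4/5*z**2 + y, LT = x*y.

S(f_1,f_2): lcm = x*y*z. S = 16/5*z**3 - 9/2*x**2 + 3*x*y + 4*y*z - 9/2*x.
  leading term z**3: no divisor's leading term divides it; move 16/5*z**3 to the remainder.
  leading term x**2: no divisor's leading term divides it; move -9/2*x**2 to the remainder.
  leading term x*y: subtract (-12)·f_2 from 3*x*y + 4*y*z - 9/2*x → 4*y*z + 48/5*z**2 - 9/2*x + 12*y
  leading term y*z: subtract (-6)·f_1 from 4*y*z + 48/5*z**2 - 9/2*x + 12*y → 48/5*z**2 + 27/2*x + 18
  leading term z**2: no divisor's leading term divides it; move 48/5*z**2 to the remainder.
  leading term x: no divisor's leading term divides it; move 27/2*x to the remainder.
  leading term 1: no divisor's leading term divides it; move 18 to the remainder.
  remainder 16/5*z**3 - 9/2*x**2 + 48/5*z**2 + 27/2*x + 18 ≠ 0; add h_3 = 16/5*z**3 - 9/2*x**2 + 48/5*z**2 + 27/2*x + 18 to the basis.

The other S-polynomials (S(f_1,h_3), S(f_2,h_3)) all reduce to 0 modulo the current basis, so we have a Gröbner basis.
Inter-reduce: drop elements whose leading term is divisible by another's, tail-reduce, and make monic.
Reduced Gröbner basis: {z**3 - 45/32*x**2 + 3*z**2 + 135/32*x + 45/8, x*y - 16/5*z**2 - 4*y, y*z - 9/2*x + 3*y - 9/2}.
Label its elements g_1 = z**3 - 45/32*x**2 + 3*z**2 + 135/32*x + 45/8, g_2 = x*y - 16/5*z**2 - 4*y, g_3 = y*z - 9/2*x + 3*y - 9/2.

Reduce p = -x*y*z**3 + 45/32*x**3*y - 3*x*y*z**2 - 135/32*x**2*y - 45/8*x*y + 5*x - z modulo G:
  leading term x*y*z**3: subtract (-x*y)·g_1 from -x*y*z**3 + 45/32*x**3*y - 3*x*y*z**2 - 135/32*x**2*y - 45/8*x*y + 5*x - z → 5*x - z
  leading term x: no divisor's leading term divides it; move 5*x to the remainder.
  leading term z: no divisor's leading term divides it; move -z to the remainder.
  normal form = 5*x - z.
The normal form is nonzero, so p ∉ I. Since p minus its normal form lies in I, I + (p) = I + (r) where r = 5*x - z; decide whether this ideal is the whole ring.
Run Buchberger on G together with r (pairs among the g_i already reduce to 0 since G is a Gröbner basis):
g_1 = z**3 - 45/32*x**2 + 3*z**2 + 135/32*x + 45/8, LT = z**3.
g_2 = x*y - 16/5*z**2 - 4*y, LT = x*y.
g_3 = y*z - 9/2*x + 3*y - 9/2, LT = y*z.
r = 5*x - z, LT = x.

S(g_2,r): lcm = x*y. S = 1/5*y*z - 16/5*z**2 - 4*y.
  leading term y*z: subtract (1/5)·g_3 from 1/5*y*z - 16/5*z**2 - 4*y → -16/5*z**2 + 9/10*x - 23/5*y + 9/10
  leading term z**2: no divisor's leading term divides it; move -16/5*z**2 to the remainder.
  leading term x: subtract (9/50)·r from 9/10*x - 23/5*y + 9/10 → -23/5*y + 9/50*z + 9/10
  leading term y: no divisor's leading term divides it; move -23/5*y to the remainder.
  leading term z: no divisor's leading term divides it; move 9/50*z to the remainder.
  leading term 1: no divisor's leading term divides it; move 9/10 to the remainder.
  remainder -16/5*z**2 - 23/5*y + 9/50*z + 9/10 ≠ 0; add m_5 = -16/5*z**2 - 23/5*y + 9/50*z + 9/10 to the basis.

S(g_3,m_5): lcm = y*z**2. S = -9/2*x*z - 23/16*y**2 + 489/160*y*z + 9/32*y - 9/2*z.
  leading term x*z: subtract (-9/10*z)·r from -9/2*x*z - 23/16*y**2 + 489/160*y*z + 9/32*y - 9/2*z → -23/16*y**2 + 489/160*y*z - 9/10*z**2 + 9/32*y - 9/2*z
  leading term y**2: no divisor's leading term divides it; move -23/16*y**2 to the remainder.
  leading term y*z: subtract (489/160)·g_3 from 489/160*y*z - 9/10*z**2 + 9/32*y - 9/2*z → -9/10*z**2 + 4401/320*x - 711/80*y - 9/2*z + 4401/320
  leading term z**2: subtract (9/32)·m_5 from -9/10*z**2 + 4401/320*x - 711/80*y - 9/2*z + 4401/320 → 4401/320*x - 243/32*y - 7281/1600*z + 27/2
  leading term x: subtract (4401/1600)·r from 4401/320*x - 243/32*y - 7281/1600*z + 27/2 → -243/32*y - 9/5*z + 27/2
  leading term y: no divisor's leading term divides it; move -243/32*y to the remainder.
  leading term z: no divisor's leading term divides it; move -9/5*z to the remainder.
  leading term 1: no divisor's leading term divides it; move 27/2 to the remainder.
  remainder -23/16*y**2 - 243/32*y - 9/5*z + 27/2 ≠ 0; add m_6 = -23/16*y**2 - 243/32*y - 9/5*z + 27/2 to the basis.

The other S-polynomials (S(g_1,g_2), S(g_1,g_3), S(g_1,r), S(g_2,g_3), S(g_3,r), S(g_1,m_5), S(g_2,m_5), S(r,m_5), S(g_1,m_6), S(g_2,m_6), S(g_3,m_6), S(r,m_6), S(m_5,m_6)) all reduce to 0 modulo the current basis, so we have a Gröbner basis.
Inter-reduce: drop elements whose leading term is divisible by another's, tail-reduce, and make monic.
Reduced Gröbner basis: {y**2 + 243/46*y + 144/115*z - 216/23, y*z + 3*y - 9/10*z - 9/2, z**2 + 23/16*y - 9/160*z - 9/32, x - 1/5*z}.
The reduced Gröbner basis of I + (p) is {y**2 + 243/46*y + 144/115*z - 216/23, y*z + 3*y - 9/10*z - 9/2, z**2 + 23/16*y - 9/160*z - 9/32, x - 1/5*z} ≠ {1}, a proper ideal, so the enlarged system stays consistent: p is independent of I, with normal form 5*x - z.

-x*y*z**3 + 45/32*x**3*y - 3*x*y*z**2 - 135/32*x**2*y - 45/8*x*y + 5*x - z is independent of I; its normal form modulo I is 5*x - z.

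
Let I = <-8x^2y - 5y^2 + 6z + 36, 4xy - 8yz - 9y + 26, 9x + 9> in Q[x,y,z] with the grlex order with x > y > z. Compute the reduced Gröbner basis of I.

G = {y^2 + 8/5y - 6/5z - 36/5, yz + 13/8y - 13/4, z^2 - 65/24y + 61/8z + 65/12, x + 1}

f_1 = -8x^2y - 5y^2 + 6z + 36, LT = x^2y.
f_2 = 4xy - 8yz - 9y + 26, LT = xy.
f_3 = 9x + 9, LT = x.

S(f_1,f_2): lcm = x^2y. S = 2xyz + 9/4xy + 5/8y^2 - 13/2x - 3/4z - 9/2.
  reduce S modulo (f_1, f_2, f_3):
  remainder 4yz^2 + 5/8y^2 + 9yz + 81/16y - 55/4z - 101/8 ≠ 0; add g_4 = 4yz^2 + 5/8y^2 + 9yz + 81/16y - 55/4z - 101/8 to the basis.

S(f_1,f_3): lcm = x^2y. S = -xy + 5/8y^2 - 3/4z - 9/2.
  reduce S modulo (f_1, f_2, f_3, g_4):
  remainder 5/8y^2 - 2yz - 9/4y - 3/4z + 2 ≠ 0; add g_5 = 5/8y^2 - 2yz - 9/4y - 3/4z + 2 to the basis.

S(f_2,f_3): lcm = xy. S = -2yz - 13/4y + 13/2.
  reduce S modulo (f_1, f_2, f_3, g_4, g_5):
  remainder -2yz - 13/4y + 13/2 ≠ 0; add g_6 = -2yz - 13/4y + 13/2 to the basis.

S(f_1,g_4): lcm = x^2yz^2. S = -5/32x^2y^2 - 9/4x^2yz + 5/8y^2z^2 - 81/64x^2y + 55/16x^2z - 3/4z^3 + 101/32x^2 - 9/2z^2.
  reduce S modulo (f_1, f_2, f_3, g_4, g_5, g_6):
  remainder -3/4z^3 - 99/16z^2 - 65/32y - 1955/256z + 65/16 ≠ 0; add g_7 = -3/4z^3 - 99/16z^2 - 65/32y - 1955/256z + 65/16 to the basis.

S(f_2,g_4): lcm = xyz^2. S = -2yz^3 - 5/32xy^2 - 9/4xyz - 9/4yz^2 - 81/64xy + 55/16xz + 13/2z^2 + 101/32x.
  reduce S modulo (f_1, f_2, f_3, g_4, g_5, g_6, g_7):
  remainder -3/8z^2 + 65/64y - 183/64z - 65/32 ≠ 0; add g_8 = -3/8z^2 + 65/64y - 183/64z - 65/32 to the basis.

The other S-polynomials (S(f_3,g_4), S(f_1,g_5), S(f_2,g_5), S(f_3,g_5), S(g_4,g_5), S(f_1,g_6), S(f_2,g_6), S(f_3,g_6), S(g_4,g_6), S(g_5,g_6), S(f_1,g_7), S(f_2,g_7), S(f_3,g_7), S(g_4,g_7), S(g_5,g_7), S(g_6,g_7), S(f_1,g_8), S(f_2,g_8), S(f_3,g_8), S(g_4,g_8), S(g_5,g_8), S(g_6,g_8), S(g_7,g_8)) all reduce to 0 modulo the current basis, so we have a Gröbner basis.
Inter-reduce: drop elements whose leading term is divisible by another's, tail-reduce, and make monic.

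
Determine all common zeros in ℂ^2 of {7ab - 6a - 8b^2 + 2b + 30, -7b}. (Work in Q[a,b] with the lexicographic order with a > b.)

{(5, 0)}

Compute a lex Gröbner basis by Buchberger's algorithm.
f_1 = 7ab - 6a - 8b^2 + 2b + 30, LT = ab.
f_2 = -7b, LT = b.

S(f_1,f_2): lcm = ab. S = -6/7a - 8/7b^2 + 2/7b + 30/7.
  reduce S modulo (f_1, f_2):
  remainder -6/7a + 30/7 ≠ 0; add h_3 = -6/7a + 30/7 to the basis.

The other S-polynomials (S(f_1,h_3), S(f_2,h_3)) all reduce to 0 modulo the current basis, so we have a Gröbner basis.
Inter-reduce: drop elements whose leading term is divisible by another's, tail-reduce, and make monic.
Reduced Gröbner basis: {a - 5, b}.

A lex Gröbner basis eliminates variables successively. Here b depends only on b, with roots {0}; lifting each root through the earlier basis elements recovers the full solutions.
  b = 0: the earlier basis element becomes a - 5 = 0, giving a = 5 — point (5, 0).
A lex Gröbner basis triangularizes the system, enabling back-substitution.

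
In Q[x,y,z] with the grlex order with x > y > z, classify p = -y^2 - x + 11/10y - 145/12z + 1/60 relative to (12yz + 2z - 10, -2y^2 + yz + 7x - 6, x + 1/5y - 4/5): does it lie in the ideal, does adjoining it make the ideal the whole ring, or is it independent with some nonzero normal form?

First compute the reduced Gröbner basis of I by Buchberger's algorithm.
f_1 = 12yz + 2z - 10, LT = yz.
f_2 = -2y^2 + yz + 7x - 6, LT = y^2.
f_3 = x + 1/5y - 4/5, LT = x.

S(f_1,f_2): lcm = y^2z. S = 1/2yz^2 + 7/2xz + 1/6yz - 5/6y - 3z.
  leading term yz^2: subtract (1/24z)·f_1 from 1/2yz^2 + 7/2xz + 1/6yz - 5/6y - 3z → 7/2xz + 1/6yz - 1/12z^2 - 5/6y - 31/12z
  leading term xz: subtract (7/2z)·f_3 from 7/2xz + 1/6yz - 1/12z^2 - 5/6y - 31/12z → -8/15yz - 1/12z^2 - 5/6y + 13/60z
  leading term yz: subtract (-2/45)·f_1 from -8/15yz - 1/12z^2 - 5/6y + 13/60z → -1/12z^2 - 5/6y + 11/36z - 4/9
  leading term z^2: no divisor's leading term divides it; move -1/12z^2 to the remainder.
  leading term y: no divisor's leading term divides it; move -5/6y to the remainder.
  leading term z: no divisor's leading term divides it; move 11/36z to the remainder.
  leading term 1: no divisor's leading term divides it; move -4/9 to the remainder.
  remainder -1/12z^2 - 5/6y + 11/36z - 4/9 ≠ 0; add h_4 = -1/12z^2 - 5/6y + 11/36z - 4/9 to the basis.

The other S-polynomials (S(f_1,f_3), S(f_2,f_3), S(f_1,h_4), S(f_2,h_4), S(f_3,h_4)) all reduce to 0 modulo the current basis, so we have a Gröbner basis.
Inter-reduce: drop elements whose leading term is divisible by another's, tail-reduce, and make monic.
Reduced Gröbner basis: {y^2 + 7/10y + 1/12z - 13/60, yz + 1/6z - 5/6, z^2 + 10y - 11/3z + 16/3, x + 1/5y - 4/5}.
Label its elements g_1 = y^2 + 7/10y + 1/12z - 13/60, g_2 = yz + 1/6z - 5/6, g_3 = z^2 + 10y - 11/3z + 16/3, g_4 = x + 1/5y - 4/5.

Reduce p = -y^2 - x + 11/10y - 145/12z + 1/60 modulo G:
  leading term y^2: subtract (-1)·g_1 from -y^2 - x + 11/10y - 145/12z + 1/60 → -x + 9/5y - 12z - 1/5
  leading term x: subtract (-1)·g_4 from -x + 9/5y - 12z - 1/5 → 2y - 12z - 1
  leading term y: no divisor's leading term divides it; move 2y to the remainder.
  leading term z: no divisor's leading term divides it; move -12z to the remainder.
  leading term 1: no divisor's leading term divides it; move -1 to the remainder.
  normal form = 2y - 12z - 1.
The normal form is nonzero, so p ∉ I. Since p minus its normal form lies in I, I + (p) = I + (r) where r = 2y - 12z - 1; decide whether this ideal is the whole ring.
Run Buchberger on G together with r (pairs among the g_i already reduce to 0 since G is a Gröbner basis):
g_1 = y^2 + 7/10y + 1/12z - 13/60, LT = y^2.
g_2 = yz + 1/6z - 5/6, LT = yz.
g_3 = z^2 + 10y - 11/3z + 16/3, LT = z^2.
g_4 = x + 1/5y - 4/5, LT = x.
r = 2y - 12z - 1, LT = y.

S(g_1,r): lcm = y^2. S = 6yz + 6/5y + 1/12z - 13/60.
  leading term yz: subtract (6)·g_2 from 6yz + 6/5y + 1/12z - 13/60 → 6/5y - 11/12z + 287/60
  leading term y: subtract (3/5)·r from 6/5y - 11/12z + 287/60 → 377/60z + 323/60
  leading term z: no divisor's leading term divides it; move 377/60z to the remainder.
  leading term 1: no divisor's leading term divides it; move 323/60 to the remainder.
  remainder 377/60z + 323/60 ≠ 0; add m_6 = 377/60z + 323/60 to the basis.

S(g_2,r): lcm = yz. S = 6z^2 + 2/3z - 5/6.
  leading term z^2: subtract (6)·g_3 from 6z^2 + 2/3z - 5/6 → -60y + 68/3z - 197/6
  leading term y: subtract (-30)·r from -60y + 68/3z - 197/6 → -1012/3z - 377/6
  leading term z: subtract (-20240/377)·m_6 from -1012/3z - 377/6 → 170541/754
  leading term 1: no divisor's leading term divides it; move 170541/754 to the remainder.
  remainder 170541/754 ≠ 0; add m_7 = 170541/754 to the basis.

The other S-polynomials (S(g_1,g_2), S(g_1,g_3), S(g_1,g_4), S(g_2,g_3), S(g_2,g_4), S(g_3,g_4), S(g_3,r), S(g_4,r), S(g_1,m_6), S(g_2,m_6), S(g_3,m_6), S(g_4,m_6), S(r,m_6), S(g_1,m_7), S(g_2,m_7), S(g_3,m_7), S(g_4,m_7), S(r,m_7), S(m_6,m_7)) all reduce to 0 modulo the current basis, so we have a Gröbner basis.
Inter-reduce: drop elements whose leading term is divisible by another's, tail-reduce, and make monic.
Reduced Gröbner basis: {1}.
The reduced Gröbner basis of I + (p) is {1}: the ideal is the whole ring, so the enlarged system has no common solution — adjoining p is inconsistent.

Adjoining -y^2 - x + 11/10y - 145/12z + 1/60 makes the ideal the whole ring: the system is inconsistent.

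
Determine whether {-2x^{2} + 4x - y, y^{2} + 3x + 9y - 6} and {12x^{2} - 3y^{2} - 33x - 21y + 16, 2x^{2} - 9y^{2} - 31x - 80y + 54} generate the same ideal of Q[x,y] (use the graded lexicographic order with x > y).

Since reduced Gröbner bases are canonical representatives of ideals under a given ordering, it suffices to compute and compare them.
Buchberger on the first generating set:
f_1 = -2x^{2} + 4x - y, LT = x^{2}.
f_2 = y^{2} + 3x + 9y - 6, LT = y^{2}.

S(f_1,f_2): leading monomials are coprime, so the S-polynomial reduces to 0 (Buchberger's first criterion).
Every S-polynomial of the final basis reduces to 0, so we have a Gröbner basis.
Inter-reduce: drop elements whose leading term is divisible by another's, tail-reduce, and make monic.
Reduced Gröbner basis: {x^{2} - 2x + \tfrac{1}{2}y, y^{2} + 3x + 9y - 6}.

Buchberger on the second generating set:
h_1 = 12x^{2} - 3y^{2} - 33x - 21y + 16, LT = x^{2}.
h_2 = 2x^{2} - 9y^{2} - 31x - 80y + 54, LT = x^{2}.

S(h_1,h_2): lcm = x^{2}. S = \tfrac{17}{4}y^{2} + \tfrac{51}{4}x + \tfrac{153}{4}y - \tfrac{77}{3}.
  leading term y^{2}: no divisor's leading term divides it; move \tfrac{17}{4}y^{2} to the remainder.
  leading term x: no divisor's leading term divides it; move \tfrac{51}{4}x to the remainder.
  leading term y: no divisor's leading term divides it; move \tfrac{153}{4}y to the remainder.
  leading term 1: no divisor's leading term divides it; move -\tfrac{77}{3} to the remainder.
  remainder \tfrac{17}{4}y^{2} + \tfrac{51}{4}x + \tfrac{153}{4}y - \tfrac{77}{3} ≠ 0; add k_3 = \tfrac{17}{4}y^{2} + \tfrac{51}{4}x + \tfrac{153}{4}y - \tfrac{77}{3} to the basis.

S(h_1,k_3): leading monomials are coprime, so the S-polynomial reduces to 0 (Buchberger's first criterion).
S(h_2,k_3): leading monomials are coprime, so the S-polynomial reduces to 0 (Buchberger's first criterion).
Every S-polynomial of the final basis reduces to 0, so we have a Gröbner basis.
Inter-reduce: drop elements whose leading term is divisible by another's, tail-reduce, and make monic.
Reduced Gröbner basis: {x^{2} - 2x + \tfrac{1}{2}y - \tfrac{3}{17}, y^{2} + 3x + 9y - \tfrac{308}{51}}.

The bases are distinct; the ideals are different.

No, the ideals differ.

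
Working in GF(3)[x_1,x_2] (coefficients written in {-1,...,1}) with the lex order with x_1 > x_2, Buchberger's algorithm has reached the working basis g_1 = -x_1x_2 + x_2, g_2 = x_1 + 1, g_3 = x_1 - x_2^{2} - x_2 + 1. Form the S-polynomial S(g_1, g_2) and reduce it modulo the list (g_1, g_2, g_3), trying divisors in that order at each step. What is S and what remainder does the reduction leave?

lcm(LM(g_1), LM(g_2)) = x_1x_2.
S = (lcm/LT(g_1))·g_1 − (lcm/LT(g_2))·g_2 = x_2.
Reduce S modulo (g_1, g_2, g_3) in that order:
  leading term x_2: no divisor's leading term divides it; move x_2 to the remainder.
The remainder x_2 is nonzero, so it would be added as the next basis element.

S(g_1, g_2) = x_2; remainder on division = x_2.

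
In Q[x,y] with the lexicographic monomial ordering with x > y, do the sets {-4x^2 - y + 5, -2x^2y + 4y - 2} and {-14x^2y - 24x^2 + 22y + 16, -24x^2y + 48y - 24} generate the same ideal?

Two ideals are equal iff their reduced Gröbner bases coincide (the reduced basis is unique for a fixed ordering).
Buchberger on the first generating set:
f_1 = -4x^2 - y + 5, LT = x^2.
f_2 = -2x^2y + 4y - 2, LT = x^2y.

S(f_1,f_2): lcm = x^2y. S = 1/4y^2 + 3/4y - 1.
  leading term y^2: no divisor's leading term divides it; move 1/4y^2 to the remainder.
  leading term y: no divisor's leading term divides it; move 3/4y to the remainder.
  leading term 1: no divisor's leading term divides it; move -1 to the remainder.
  remainder 1/4y^2 + 3/4y - 1 ≠ 0; add g_3 = 1/4y^2 + 3/4y - 1 to the basis.

The other S-polynomials (S(f_1,g_3), S(f_2,g_3)) all reduce to 0 modulo the current basis, so we have a Gröbner basis.
Inter-reduce: drop elements whose leading term is divisible by another's, tail-reduce, and make monic.
Reduced Gröbner basis: {x^2 + 1/4y - 5/4, y^2 + 3y - 4}.

Buchberger on the second generating set:
h_1 = -14x^2y - 24x^2 + 22y + 16, LT = x^2y.
h_2 = -24x^2y + 48y - 24, LT = x^2y.

S(h_1,h_2): lcm = x^2y. S = 12/7x^2 + 3/7y - 15/7.
  leading term x^2: no divisor's leading term divides it; move 12/7x^2 to the remainder.
  leading term y: no divisor's leading term divides it; move 3/7y to the remainder.
  leading term 1: no divisor's leading term divides it; move -15/7 to the remainder.
  remainder 12/7x^2 + 3/7y - 15/7 ≠ 0; add k_3 = 12/7x^2 + 3/7y - 15/7 to the basis.

S(h_1,k_3): lcm = x^2y. S = 12/7x^2 - 1/4y^2 - 9/28y - 8/7.
  leading term x^2: subtract (1)·k_3 from 12/7x^2 - 1/4y^2 - 9/28y - 8/7 → -1/4y^2 - 3/4y + 1
  leading term y^2: no divisor's leading term divides it; move -1/4y^2 to the remainder.
  leading term y: no divisor's leading term divides it; move -3/4y to the remainder.
  leading term 1: no divisor's leading term divides it; move 1 to the remainder.
  remainder -1/4y^2 - 3/4y + 1 ≠ 0; add k_4 = -1/4y^2 - 3/4y + 1 to the basis.

The other S-polynomials (S(h_2,k_3), S(h_1,k_4), S(h_2,k_4), S(k_3,k_4)) all reduce to 0 modulo the current basis, so we have a Gröbner basis.
Inter-reduce: drop elements whose leading term is divisible by another's, tail-reduce, and make monic.
Reduced Gröbner basis: {x^2 + 1/4y - 5/4, y^2 + 3y - 4}.

Same reduced basis, so the two generating sets span the same ideal.
The choice of monomial ordering does not affect the verdict — as long as both bases are computed under the same ordering, their equality decides ideal equality.

Yes, the ideals are equal.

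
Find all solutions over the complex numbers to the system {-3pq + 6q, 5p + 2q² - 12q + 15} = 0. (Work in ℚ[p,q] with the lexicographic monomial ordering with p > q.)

{(-3, 0), (2, 3 - sqrt(14)*I/2), (2, 3 + sqrt(14)*I/2)}

Compute a lex Gröbner basis by Buchberger's algorithm.
f_1 = -3pq + 6q, LT = pq.
f_2 = 5p + 2q² - 12q + 15, LT = p.

S(f_1,f_2): lcm = pq. S = -⅖q³ + 12/5q² - 5q.
  reduce S modulo (f_1, f_2):
  remainder -⅖q³ + 12/5q² - 5q ≠ 0; add h_3 = -⅖q³ + 12/5q² - 5q to the basis.

The other S-polynomials (S(f_1,h_3), S(f_2,h_3)) all reduce to 0 modulo the current basis, so we have a Gröbner basis.
Inter-reduce: drop elements whose leading term is divisible by another's, tail-reduce, and make monic.
Reduced Gröbner basis: {p + ⅖q² - 12/5q + 3, q³ - 6q² + 25/2q}.

The lex basis is triangular: the last element involves only q. Solving q³ - 6q² + 25/2q = 0 gives q ∈ {0, 3 - sqrt(14)*I/2, 3 + sqrt(14)*I/2}; substituting each value into the earlier elements determines the remaining variables.
  q = 0: the earlier basis element becomes p + 3 = 0, giving p = -3 — point (-3, 0).
  q = 3 - sqrt(14)*I/2: the earlier basis element becomes p - 2 = 0, giving p = 2 — point (2, 3 - sqrt(14)*I/2).
  q = 3 + sqrt(14)*I/2: the earlier basis element becomes p - 2 = 0, giving p = 2 — point (2, 3 + sqrt(14)*I/2).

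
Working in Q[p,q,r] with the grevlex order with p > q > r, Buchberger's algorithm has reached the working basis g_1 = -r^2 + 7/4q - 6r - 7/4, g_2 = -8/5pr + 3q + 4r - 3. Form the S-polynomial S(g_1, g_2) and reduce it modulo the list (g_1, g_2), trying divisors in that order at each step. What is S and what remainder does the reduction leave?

lcm(LM(g_1), LM(g_2)) = pr^2.
S = (lcm/LT(g_1))·g_1 − (lcm/LT(g_2))·g_2 = -7/4pq + 6pr + 15/8qr + 5/2r^2 + 7/4p - 15/8r.
Reduce S modulo (g_1, g_2) in that order:
  leading term pq: no divisor's leading term divides it; move -7/4pq to the remainder.
  leading term pr: subtract (-15/4)·g_2 from 6pr + 15/8qr + 5/2r^2 + 7/4p - 15/8r → 15/8qr + 5/2r^2 + 7/4p + 45/4q + 105/8r - 45/4
  leading term qr: no divisor's leading term divides it; move 15/8qr to the remainder.
  leading term r^2: subtract (-5/2)·g_1 from 5/2r^2 + 7/4p + 45/4q + 105/8r - 45/4 → 7/4p + 125/8q - 15/8r - 125/8
  leading term p: no divisor's leading term divides it; move 7/4p to the remainder.
  leading term q: no divisor's leading term divides it; move 125/8q to the remainder.
  leading term r: no divisor's leading term divides it; move -15/8r to the remainder.
  leading term 1: no divisor's leading term divides it; move -125/8 to the remainder.
The remainder -7/4pq + 15/8qr + 7/4p + 125/8q - 15/8r - 125/8 is nonzero, so it would be added as the next basis element.

S(g_1, g_2) = -7/4pq + 6pr + 15/8qr + 5/2r^2 + 7/4p - 15/8r; remainder on division = -7/4pq + 15/8qr + 7/4p + 125/8q - 15/8r - 125/8.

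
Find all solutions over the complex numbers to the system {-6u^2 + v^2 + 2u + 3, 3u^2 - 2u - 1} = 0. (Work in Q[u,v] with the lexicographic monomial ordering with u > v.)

Compute a lex Gröbner basis by Buchberger's algorithm.
f_1 = -6u^2 + 2u + v^2 + 3, LT = u^2.
f_2 = 3u^2 - 2u - 1, LT = u^2.

S(f_1,f_2): lcm = u^2. S = 1/3u - 1/6v^2 - 1/6.
  leading term u: no divisor's leading term divides it; move 1/3u to the remainder.
  leading term v^2: no divisor's leading term divides it; move -1/6v^2 to the remainder.
  leading term 1: no divisor's leading term divides it; move -1/6 to the remainder.
  remainder 1/3u - 1/6v^2 - 1/6 ≠ 0; add h_3 = 1/3u - 1/6v^2 - 1/6 to the basis.

S(f_1,h_3): lcm = u^2. S = 1/2uv^2 + 1/6u - 1/6v^2 - 1/2.
  leading term uv^2: subtract (3/2v^2)·h_3 from 1/2uv^2 + 1/6u - 1/6v^2 - 1/2 → 1/6u + 1/4v^4 + 1/12v^2 - 1/2
  leading term u: subtract (1/2)·h_3 from 1/6u + 1/4v^4 + 1/12v^2 - 1/2 → 1/4v^4 + 1/6v^2 - 5/12
  leading term v^4: no divisor's leading term divides it; move 1/4v^4 to the remainder.
  leading term v^2: no divisor's leading term divides it; move 1/6v^2 to the remainder.
  leading term 1: no divisor's leading term divides it; move -5/12 to the remainder.
  remainder 1/4v^4 + 1/6v^2 - 5/12 ≠ 0; add h_4 = 1/4v^4 + 1/6v^2 - 5/12 to the basis.

The other S-polynomials (S(f_2,h_3), S(f_1,h_4), S(f_2,h_4), S(h_3,h_4)) all reduce to 0 modulo the current basis, so we have a Gröbner basis.
Inter-reduce: drop elements whose leading term is divisible by another's, tail-reduce, and make monic.
Reduced Gröbner basis: {u - 1/2v^2 - 1/2, v^4 + 2/3v^2 - 5/3}.

Elimination: the polynomial v^4 + 2/3v^2 - 5/3 lies in the elimination ideal for v, so v ∈ {-1, 1, -sqrt(15)*I/3, sqrt(15)*I/3}. For each such v, the remaining basis elements (now univariate) give the rest of the solution.
  v = -1: the earlier basis element becomes u - 1 = 0, giving u = 1 — point (1, -1).
  v = 1: the earlier basis element becomes u - 1 = 0, giving u = 1 — point (1, 1).
  v = -sqrt(15)*I/3: the earlier basis element becomes u + 1/3 = 0, giving u = -1/3 — point (-1/3, -sqrt(15)*I/3).
  v = sqrt(15)*I/3: the earlier basis element becomes u + 1/3 = 0, giving u = -1/3 — point (-1/3, sqrt(15)*I/3).
Check: every point annihilates each of the original generators.

{(1, -1), (1, 1), (-1/3, -sqrt(15)*I/3), (-1/3, sqrt(15)*I/3)}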